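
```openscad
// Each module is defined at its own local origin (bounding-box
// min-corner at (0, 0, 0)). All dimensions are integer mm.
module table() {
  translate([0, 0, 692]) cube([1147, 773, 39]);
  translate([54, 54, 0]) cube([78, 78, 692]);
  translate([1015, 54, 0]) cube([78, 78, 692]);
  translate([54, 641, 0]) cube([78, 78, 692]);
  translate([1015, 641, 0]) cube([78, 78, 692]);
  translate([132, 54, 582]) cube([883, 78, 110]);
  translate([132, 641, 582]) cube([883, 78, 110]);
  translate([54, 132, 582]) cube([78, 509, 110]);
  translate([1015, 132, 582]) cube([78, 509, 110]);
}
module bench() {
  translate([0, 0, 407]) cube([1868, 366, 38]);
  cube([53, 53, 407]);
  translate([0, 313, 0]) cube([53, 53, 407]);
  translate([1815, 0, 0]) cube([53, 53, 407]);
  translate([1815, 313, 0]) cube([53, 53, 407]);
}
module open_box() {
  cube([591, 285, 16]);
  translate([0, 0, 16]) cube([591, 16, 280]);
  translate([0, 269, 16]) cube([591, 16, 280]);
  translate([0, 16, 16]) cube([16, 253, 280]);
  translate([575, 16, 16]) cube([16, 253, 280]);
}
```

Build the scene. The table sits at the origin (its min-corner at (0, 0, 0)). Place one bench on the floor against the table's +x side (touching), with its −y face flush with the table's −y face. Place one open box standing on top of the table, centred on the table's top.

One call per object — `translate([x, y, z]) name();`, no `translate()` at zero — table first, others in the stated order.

table();
translate([1147, 0, 0]) bench();
translate([278, 244, 731]) open_box();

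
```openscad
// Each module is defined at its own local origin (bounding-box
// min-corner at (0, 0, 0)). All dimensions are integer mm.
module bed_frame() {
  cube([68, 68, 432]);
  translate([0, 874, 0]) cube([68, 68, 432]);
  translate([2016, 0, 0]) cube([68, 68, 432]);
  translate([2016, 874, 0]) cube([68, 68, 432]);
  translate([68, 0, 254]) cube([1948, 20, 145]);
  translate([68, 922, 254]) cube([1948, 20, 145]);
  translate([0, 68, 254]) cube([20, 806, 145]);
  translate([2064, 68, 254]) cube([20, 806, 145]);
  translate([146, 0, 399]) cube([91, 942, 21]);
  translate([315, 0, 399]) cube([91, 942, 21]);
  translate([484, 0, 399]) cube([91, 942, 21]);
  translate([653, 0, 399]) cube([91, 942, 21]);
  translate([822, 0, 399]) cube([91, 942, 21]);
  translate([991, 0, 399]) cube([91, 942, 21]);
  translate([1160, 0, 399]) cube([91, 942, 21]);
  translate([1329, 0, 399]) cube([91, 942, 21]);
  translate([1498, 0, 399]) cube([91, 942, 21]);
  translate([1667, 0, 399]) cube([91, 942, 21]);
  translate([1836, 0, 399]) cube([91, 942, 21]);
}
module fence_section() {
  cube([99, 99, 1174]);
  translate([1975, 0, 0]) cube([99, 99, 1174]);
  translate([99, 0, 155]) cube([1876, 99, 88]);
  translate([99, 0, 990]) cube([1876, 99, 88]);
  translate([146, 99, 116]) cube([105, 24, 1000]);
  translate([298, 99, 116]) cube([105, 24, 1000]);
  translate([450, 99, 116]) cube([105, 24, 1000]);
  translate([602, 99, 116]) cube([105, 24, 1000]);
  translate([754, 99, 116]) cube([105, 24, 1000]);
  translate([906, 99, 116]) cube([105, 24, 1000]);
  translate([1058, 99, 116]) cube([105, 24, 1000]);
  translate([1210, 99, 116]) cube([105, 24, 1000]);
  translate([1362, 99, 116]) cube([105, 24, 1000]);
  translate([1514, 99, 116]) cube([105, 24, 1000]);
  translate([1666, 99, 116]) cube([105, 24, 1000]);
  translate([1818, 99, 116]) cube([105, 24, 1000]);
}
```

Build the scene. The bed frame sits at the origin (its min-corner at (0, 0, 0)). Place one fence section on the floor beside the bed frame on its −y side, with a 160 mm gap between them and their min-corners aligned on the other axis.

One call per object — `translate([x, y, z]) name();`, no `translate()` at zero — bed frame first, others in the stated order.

bed_frame();
translate([0, -283, 0]) fence_section();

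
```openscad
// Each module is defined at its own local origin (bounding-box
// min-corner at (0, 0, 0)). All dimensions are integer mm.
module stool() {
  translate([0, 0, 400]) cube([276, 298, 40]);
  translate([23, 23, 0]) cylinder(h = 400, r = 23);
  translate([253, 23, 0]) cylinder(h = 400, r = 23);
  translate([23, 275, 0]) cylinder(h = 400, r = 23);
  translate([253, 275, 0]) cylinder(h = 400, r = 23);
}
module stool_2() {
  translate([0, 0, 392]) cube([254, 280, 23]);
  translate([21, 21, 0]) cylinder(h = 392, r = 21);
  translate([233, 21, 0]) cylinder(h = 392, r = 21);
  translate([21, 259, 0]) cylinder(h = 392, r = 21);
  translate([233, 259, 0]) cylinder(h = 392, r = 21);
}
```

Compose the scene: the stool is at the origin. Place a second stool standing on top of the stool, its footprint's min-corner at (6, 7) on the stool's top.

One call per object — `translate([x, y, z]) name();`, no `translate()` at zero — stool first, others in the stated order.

stool();
translate([6, 7, 440]) stool_2();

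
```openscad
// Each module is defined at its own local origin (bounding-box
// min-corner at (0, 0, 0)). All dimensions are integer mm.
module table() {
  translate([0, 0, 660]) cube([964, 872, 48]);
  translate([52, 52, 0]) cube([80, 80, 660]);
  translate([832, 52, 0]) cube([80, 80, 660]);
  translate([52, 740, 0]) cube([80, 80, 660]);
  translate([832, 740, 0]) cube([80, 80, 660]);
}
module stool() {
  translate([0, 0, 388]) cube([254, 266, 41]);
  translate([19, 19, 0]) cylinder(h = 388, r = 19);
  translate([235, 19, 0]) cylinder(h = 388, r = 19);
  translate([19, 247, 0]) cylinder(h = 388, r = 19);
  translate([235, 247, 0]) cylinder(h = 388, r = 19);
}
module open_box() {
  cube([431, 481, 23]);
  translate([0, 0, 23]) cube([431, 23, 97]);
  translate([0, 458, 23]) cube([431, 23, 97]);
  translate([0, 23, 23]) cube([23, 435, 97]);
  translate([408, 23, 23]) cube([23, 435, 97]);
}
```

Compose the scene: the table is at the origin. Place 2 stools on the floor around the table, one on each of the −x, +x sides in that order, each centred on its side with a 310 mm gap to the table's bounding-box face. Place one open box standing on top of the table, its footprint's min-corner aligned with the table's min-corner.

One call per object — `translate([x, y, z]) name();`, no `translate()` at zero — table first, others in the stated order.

table();
translate([-564, 303, 0]) stool();
translate([1274, 303, 0]) stool();
translate([0, 0, 708]) open_box();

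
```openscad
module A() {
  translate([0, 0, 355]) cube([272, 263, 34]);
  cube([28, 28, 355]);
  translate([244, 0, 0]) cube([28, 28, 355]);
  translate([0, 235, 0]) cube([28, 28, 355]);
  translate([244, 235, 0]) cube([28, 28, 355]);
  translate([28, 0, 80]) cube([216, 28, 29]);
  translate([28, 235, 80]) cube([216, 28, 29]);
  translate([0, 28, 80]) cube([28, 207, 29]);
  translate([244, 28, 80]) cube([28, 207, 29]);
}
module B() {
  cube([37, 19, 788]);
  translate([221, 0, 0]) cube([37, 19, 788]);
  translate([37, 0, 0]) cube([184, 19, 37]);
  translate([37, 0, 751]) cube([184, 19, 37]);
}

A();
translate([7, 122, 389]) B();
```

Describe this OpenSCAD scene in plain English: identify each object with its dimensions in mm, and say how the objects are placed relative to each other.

A is a simple wooden stool: a rectangular seat 272 mm (x) by 263 mm (y), 34 mm thick, top face at z = 389 mm, on four square legs, each 28×28 mm in cross-section. The legs rest on z = 0, each flush with a corner of the seat. Four stretchers, 28 mm wide and 29 mm tall, connect adjacent legs with their undersides at z = 80 mm, each running between the inner faces of the legs it joins and aligned with the legs' outer faces on the other axis.

B is a picture frame with a 184×714 mm rectangular opening (x by z) and a uniform 37 mm border on every side. Frame depth is 19 mm along y. It is built from two vertical stiles running the full outside height and two horizontal rails spanning the gap between the stiles.

The picture frame is on top of the stool, centred.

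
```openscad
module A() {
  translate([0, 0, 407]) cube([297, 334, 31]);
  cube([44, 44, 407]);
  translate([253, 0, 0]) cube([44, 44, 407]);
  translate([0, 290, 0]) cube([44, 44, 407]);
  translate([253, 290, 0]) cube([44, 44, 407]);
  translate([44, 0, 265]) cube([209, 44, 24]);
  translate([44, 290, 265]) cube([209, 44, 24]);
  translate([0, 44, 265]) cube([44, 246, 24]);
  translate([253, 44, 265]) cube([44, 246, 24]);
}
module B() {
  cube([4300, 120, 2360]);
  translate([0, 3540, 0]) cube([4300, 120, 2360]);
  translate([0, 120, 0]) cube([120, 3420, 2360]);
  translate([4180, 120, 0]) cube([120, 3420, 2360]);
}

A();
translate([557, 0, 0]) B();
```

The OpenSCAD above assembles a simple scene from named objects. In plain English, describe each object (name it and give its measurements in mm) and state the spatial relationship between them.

A is a four-legged stool. The seat is a 297×334×31 mm slab whose top surface is at z = 438 mm; four square legs, each 44×44 mm in cross-section, run from the floor (z = 0) to the underside of the seat, each flush with a corner of the seat. Four stretchers, 44 mm wide and 24 mm tall, connect adjacent legs with their undersides at z = 265 mm, each running between the inner faces of the legs it joins and aligned with the legs' outer faces on the other axis.

B is the wall frame of a small rectangular building: four walls, each 2360 mm tall and 120 mm thick, enclosing a footprint 4300 mm (x) by 3660 mm (y) outside-to-outside, with no floor or roof. The front and back walls (the −y and +y sides) span the full width; the two side walls fit between them.

The house frame is on the floor beside the stool on its +x side.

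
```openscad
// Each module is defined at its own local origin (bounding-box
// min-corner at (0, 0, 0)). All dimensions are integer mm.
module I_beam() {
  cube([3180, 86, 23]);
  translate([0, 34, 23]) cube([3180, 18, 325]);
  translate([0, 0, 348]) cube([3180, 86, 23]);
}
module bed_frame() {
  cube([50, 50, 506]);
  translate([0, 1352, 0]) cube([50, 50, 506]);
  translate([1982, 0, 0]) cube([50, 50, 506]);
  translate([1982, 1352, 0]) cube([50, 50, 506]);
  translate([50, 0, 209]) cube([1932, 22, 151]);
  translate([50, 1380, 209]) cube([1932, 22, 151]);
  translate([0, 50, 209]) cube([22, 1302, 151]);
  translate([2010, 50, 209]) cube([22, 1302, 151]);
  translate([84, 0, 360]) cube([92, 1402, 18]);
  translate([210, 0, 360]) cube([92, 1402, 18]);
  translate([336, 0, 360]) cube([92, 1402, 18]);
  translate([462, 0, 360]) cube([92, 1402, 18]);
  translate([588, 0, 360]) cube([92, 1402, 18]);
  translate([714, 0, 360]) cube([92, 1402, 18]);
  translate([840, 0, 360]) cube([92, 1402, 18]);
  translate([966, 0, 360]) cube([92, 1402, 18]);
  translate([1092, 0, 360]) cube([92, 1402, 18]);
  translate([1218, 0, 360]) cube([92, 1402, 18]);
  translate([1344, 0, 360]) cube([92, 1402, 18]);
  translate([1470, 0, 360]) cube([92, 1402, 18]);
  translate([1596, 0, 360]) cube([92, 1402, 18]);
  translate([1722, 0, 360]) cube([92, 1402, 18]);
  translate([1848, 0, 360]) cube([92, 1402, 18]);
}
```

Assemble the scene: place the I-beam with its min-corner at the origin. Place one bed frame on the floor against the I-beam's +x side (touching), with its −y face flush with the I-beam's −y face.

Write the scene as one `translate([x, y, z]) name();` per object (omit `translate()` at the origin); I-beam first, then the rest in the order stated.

I_beam();
translate([3180, 0, 0]) bed_frame();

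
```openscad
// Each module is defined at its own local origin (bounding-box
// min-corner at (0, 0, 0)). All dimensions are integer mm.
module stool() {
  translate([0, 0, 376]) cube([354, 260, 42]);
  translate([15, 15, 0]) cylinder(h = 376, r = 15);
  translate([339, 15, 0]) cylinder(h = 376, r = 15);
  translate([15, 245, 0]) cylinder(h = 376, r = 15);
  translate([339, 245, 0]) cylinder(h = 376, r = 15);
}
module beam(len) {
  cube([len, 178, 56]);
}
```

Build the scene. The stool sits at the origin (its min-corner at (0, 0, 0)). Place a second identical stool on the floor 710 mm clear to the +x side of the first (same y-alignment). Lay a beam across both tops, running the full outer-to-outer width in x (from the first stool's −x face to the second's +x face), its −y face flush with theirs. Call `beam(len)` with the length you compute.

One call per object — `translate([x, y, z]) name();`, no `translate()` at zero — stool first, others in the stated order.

stool();
translate([1064, 0, 0]) stool();
translate([0, 0, 418]) beam(1418);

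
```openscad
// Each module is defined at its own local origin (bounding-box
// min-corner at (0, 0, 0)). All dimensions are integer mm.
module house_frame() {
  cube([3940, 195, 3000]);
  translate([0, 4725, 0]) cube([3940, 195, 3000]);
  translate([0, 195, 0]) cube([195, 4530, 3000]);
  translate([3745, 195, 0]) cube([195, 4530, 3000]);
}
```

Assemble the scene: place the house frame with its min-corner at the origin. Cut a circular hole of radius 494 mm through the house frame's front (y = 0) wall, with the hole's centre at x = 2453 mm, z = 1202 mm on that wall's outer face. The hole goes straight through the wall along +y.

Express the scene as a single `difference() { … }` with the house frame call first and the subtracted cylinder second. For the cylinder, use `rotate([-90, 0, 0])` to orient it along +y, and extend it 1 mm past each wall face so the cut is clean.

difference() {
  house_frame();
  translate([2453, -1, 1202]) rotate([-90, 0, 0]) cylinder(h = 197, r = 494);
}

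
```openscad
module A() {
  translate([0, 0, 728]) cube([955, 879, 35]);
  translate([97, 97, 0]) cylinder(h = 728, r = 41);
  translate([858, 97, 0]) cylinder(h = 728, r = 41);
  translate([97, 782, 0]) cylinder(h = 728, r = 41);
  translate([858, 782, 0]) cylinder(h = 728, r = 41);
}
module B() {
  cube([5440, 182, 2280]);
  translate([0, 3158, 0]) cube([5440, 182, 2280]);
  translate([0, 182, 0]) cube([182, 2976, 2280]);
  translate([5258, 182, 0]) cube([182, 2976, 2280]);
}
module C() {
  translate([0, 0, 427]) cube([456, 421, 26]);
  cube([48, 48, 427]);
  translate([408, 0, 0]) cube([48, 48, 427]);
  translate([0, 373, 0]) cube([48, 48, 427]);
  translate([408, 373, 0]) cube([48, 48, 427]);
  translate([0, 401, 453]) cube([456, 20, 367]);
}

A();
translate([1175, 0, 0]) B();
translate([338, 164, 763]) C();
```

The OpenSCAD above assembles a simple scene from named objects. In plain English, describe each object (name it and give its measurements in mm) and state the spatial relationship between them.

A is a rectangular dining table. The top is 955×879×35 mm with its upper surface at z = 763 mm. It stands on four round legs of 82 mm diameter, each leg's bounding box inset 56 mm from the nearest pair of top edges, running from the floor to the underside of the top.

B is the wall frame of a small rectangular building: four walls, each 2280 mm tall and 182 mm thick, enclosing a footprint 5440 mm (x) by 3340 mm (y) outside-to-outside, with no floor or roof. The front and back walls (the −y and +y sides) span the full width; the two side walls fit between them.

C is a chair: 456×421 mm seat, 26 mm thick, top at z = 453 mm, on four 48 mm square corner legs flush with the seat edges. A 20 mm thick backrest slab spans the full seat width, extending 367 mm above the seat top, its back face flush with the seat's +y edge.

The house frame is on the floor beside the table on its +x side. The chair is on top of the table.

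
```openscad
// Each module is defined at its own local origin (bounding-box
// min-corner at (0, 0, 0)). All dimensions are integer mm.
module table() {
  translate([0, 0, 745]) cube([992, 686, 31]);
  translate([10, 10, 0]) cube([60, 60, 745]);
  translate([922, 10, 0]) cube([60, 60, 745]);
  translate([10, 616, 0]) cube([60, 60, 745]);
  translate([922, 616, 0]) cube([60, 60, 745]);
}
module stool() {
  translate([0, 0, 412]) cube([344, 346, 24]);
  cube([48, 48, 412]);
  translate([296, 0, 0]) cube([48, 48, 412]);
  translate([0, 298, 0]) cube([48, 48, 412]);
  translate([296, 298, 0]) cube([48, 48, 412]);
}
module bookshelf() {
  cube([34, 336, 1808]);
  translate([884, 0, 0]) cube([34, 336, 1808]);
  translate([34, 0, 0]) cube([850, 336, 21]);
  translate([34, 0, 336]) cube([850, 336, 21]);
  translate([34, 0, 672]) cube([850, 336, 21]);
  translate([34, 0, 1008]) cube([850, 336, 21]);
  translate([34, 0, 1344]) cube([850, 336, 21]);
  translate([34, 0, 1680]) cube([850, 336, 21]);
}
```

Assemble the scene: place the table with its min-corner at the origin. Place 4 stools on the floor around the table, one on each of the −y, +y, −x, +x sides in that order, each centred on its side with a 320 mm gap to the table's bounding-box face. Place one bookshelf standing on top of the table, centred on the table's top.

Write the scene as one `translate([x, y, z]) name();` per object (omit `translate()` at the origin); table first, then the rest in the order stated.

table();
translate([324, -666, 0]) stool();
translate([324, 1006, 0]) stool();
translate([-664, 170, 0]) stool();
translate([1312, 170, 0]) stool();
translate([37, 175, 776]) bookshelf();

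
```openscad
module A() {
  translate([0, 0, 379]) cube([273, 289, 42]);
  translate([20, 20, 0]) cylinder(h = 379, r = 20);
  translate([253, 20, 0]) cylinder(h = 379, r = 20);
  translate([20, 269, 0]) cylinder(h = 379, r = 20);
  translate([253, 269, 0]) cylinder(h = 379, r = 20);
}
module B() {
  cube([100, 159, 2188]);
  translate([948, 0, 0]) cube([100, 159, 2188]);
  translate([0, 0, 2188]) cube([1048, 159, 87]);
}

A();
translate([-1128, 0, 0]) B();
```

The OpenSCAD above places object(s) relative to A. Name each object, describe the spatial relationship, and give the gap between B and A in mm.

The door frame's nearest face is 80 mm from the stool's −x face.

A is a stool. B is a door frame. The door frame is on the floor beside the stool on its −x side. The gap between the door frame and the stool is 80 mm.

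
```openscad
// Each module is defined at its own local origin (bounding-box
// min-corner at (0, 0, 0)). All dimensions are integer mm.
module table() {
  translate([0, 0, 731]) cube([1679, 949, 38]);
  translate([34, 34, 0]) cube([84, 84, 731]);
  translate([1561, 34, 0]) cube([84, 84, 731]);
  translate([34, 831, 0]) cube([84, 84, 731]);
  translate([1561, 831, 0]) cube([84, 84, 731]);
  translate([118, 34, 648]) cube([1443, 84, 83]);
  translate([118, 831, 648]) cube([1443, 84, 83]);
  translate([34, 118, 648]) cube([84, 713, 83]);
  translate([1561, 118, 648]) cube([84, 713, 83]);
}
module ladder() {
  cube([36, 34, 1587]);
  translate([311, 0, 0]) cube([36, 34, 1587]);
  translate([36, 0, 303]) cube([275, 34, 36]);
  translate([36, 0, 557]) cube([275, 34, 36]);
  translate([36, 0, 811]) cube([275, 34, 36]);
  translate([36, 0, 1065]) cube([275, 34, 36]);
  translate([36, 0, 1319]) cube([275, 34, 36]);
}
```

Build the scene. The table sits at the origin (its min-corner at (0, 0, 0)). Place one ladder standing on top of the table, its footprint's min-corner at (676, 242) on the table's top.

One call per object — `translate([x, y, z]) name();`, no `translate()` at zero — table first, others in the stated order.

table();
translate([676, 242, 769]) ladder();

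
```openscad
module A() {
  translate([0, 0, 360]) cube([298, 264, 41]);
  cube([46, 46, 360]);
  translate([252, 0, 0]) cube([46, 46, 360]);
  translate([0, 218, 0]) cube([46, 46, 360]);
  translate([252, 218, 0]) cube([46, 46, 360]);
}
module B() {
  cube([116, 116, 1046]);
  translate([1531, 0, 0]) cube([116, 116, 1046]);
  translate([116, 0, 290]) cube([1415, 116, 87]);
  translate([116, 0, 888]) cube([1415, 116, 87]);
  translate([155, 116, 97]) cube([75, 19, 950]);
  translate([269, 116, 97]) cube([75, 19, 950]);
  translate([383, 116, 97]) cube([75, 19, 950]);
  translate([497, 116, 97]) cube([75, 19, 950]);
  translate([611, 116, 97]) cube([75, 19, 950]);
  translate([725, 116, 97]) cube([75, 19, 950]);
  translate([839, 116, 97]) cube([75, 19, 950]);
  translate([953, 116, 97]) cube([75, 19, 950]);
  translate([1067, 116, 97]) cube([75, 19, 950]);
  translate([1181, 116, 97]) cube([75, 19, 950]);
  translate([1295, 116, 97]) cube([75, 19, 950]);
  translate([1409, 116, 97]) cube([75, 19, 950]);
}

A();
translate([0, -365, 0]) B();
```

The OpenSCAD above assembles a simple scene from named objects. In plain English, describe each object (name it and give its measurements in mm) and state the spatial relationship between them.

A is a four-legged stool. The seat is a 298×264×41 mm slab whose top surface is at z = 401 mm; four square legs, each 46×46 mm in cross-section, run from the floor (z = 0) to the underside of the seat, each flush with a corner of the seat.

B is a fence section. Two 116×116 mm posts, 1046 mm tall, stand on the floor with a clear span of 1415 mm between their inner faces. Two horizontal rails of 116×87 mm section span the gap between the posts with their undersides at z = 290 mm and z = 888 mm, flush with the posts' −y face. 12 pickets, each 75 mm wide, 19 mm thick and 950 mm tall, are fixed to the +y face of the rails with their bottoms at z = 97 mm, evenly spaced across the span with equal gaps (rounded down to the nearest mm) at the −x end and between each pair — any rounding remainder accumulates at the +x end.

The fence section is on the floor beside the stool on its −y side.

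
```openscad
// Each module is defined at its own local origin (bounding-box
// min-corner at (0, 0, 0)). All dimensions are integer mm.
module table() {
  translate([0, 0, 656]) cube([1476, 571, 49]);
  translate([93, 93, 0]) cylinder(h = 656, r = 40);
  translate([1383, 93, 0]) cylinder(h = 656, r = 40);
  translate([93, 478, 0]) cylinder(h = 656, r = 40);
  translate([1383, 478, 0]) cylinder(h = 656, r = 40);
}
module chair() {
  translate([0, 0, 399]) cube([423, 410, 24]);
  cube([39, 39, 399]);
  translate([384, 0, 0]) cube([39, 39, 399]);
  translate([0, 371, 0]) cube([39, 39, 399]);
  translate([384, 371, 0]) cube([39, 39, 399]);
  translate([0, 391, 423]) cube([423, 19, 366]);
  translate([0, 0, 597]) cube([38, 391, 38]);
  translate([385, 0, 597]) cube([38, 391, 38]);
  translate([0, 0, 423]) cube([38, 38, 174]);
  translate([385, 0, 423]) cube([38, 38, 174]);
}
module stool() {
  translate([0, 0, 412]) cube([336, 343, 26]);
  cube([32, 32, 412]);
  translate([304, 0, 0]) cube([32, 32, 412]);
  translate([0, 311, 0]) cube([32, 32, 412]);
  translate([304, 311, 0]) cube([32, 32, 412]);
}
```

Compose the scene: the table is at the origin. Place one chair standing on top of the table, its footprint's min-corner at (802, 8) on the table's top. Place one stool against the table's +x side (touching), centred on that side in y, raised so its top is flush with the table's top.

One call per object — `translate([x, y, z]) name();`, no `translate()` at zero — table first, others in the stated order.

table();
translate([802, 8, 705]) chair();
translate([1476, 114, 267]) stool();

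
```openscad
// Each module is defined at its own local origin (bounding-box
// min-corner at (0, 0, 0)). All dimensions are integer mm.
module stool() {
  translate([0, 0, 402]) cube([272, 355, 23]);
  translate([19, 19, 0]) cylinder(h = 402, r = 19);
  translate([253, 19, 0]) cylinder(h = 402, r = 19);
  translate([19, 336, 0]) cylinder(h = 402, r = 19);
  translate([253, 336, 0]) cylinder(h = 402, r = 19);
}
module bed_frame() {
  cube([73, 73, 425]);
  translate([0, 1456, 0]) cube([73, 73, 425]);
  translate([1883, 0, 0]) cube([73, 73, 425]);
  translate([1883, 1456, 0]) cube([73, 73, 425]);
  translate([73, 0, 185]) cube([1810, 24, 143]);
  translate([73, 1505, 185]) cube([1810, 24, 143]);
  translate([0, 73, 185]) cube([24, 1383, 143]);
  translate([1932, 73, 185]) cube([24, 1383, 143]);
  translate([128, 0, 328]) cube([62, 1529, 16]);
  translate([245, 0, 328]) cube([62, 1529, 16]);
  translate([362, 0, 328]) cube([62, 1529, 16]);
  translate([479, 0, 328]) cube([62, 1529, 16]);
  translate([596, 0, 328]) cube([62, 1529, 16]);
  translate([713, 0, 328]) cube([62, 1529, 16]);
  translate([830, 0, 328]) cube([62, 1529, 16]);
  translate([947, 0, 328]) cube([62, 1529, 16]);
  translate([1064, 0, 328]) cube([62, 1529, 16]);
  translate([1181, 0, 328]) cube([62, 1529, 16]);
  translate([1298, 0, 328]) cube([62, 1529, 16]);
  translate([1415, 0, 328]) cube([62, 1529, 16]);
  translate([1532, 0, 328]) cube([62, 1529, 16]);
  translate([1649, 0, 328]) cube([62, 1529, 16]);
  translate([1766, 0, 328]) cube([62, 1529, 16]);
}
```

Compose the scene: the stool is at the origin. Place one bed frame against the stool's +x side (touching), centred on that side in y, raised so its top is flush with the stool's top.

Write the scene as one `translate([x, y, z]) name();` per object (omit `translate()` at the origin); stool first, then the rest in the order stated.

stool();
translate([272, -587, 0]) bed_frame();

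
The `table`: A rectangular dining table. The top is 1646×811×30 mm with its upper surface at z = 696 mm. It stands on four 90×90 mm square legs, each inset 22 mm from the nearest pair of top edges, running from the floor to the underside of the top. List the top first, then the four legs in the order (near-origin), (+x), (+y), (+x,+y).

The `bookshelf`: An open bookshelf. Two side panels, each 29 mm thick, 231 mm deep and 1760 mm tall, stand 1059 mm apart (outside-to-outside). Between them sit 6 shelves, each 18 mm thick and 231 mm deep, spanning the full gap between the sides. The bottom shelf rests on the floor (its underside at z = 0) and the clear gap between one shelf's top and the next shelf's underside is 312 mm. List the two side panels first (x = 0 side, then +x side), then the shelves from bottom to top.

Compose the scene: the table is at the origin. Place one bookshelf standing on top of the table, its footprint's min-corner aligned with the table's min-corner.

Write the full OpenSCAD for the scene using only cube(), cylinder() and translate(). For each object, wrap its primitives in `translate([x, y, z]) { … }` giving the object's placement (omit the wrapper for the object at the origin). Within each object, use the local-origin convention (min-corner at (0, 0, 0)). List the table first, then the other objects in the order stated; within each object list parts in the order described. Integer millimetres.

translate([0, 0, 666]) cube([1646, 811, 30]);
translate([22, 22, 0]) cube([90, 90, 666]);
translate([1534, 22, 0]) cube([90, 90, 666]);
translate([22, 699, 0]) cube([90, 90, 666]);
translate([1534, 699, 0]) cube([90, 90, 666]);
translate([0, 0, 696]) {
  cube([29, 231, 1760]);
  translate([1030, 0, 0]) cube([29, 231, 1760]);
  translate([29, 0, 0]) cube([1001, 231, 18]);
  translate([29, 0, 330]) cube([1001, 231, 18]);
  translate([29, 0, 660]) cube([1001, 231, 18]);
  translate([29, 0, 990]) cube([1001, 231, 18]);
  translate([29, 0, 1320]) cube([1001, 231, 18]);
  translate([29, 0, 1650]) cube([1001, 231, 18]);
}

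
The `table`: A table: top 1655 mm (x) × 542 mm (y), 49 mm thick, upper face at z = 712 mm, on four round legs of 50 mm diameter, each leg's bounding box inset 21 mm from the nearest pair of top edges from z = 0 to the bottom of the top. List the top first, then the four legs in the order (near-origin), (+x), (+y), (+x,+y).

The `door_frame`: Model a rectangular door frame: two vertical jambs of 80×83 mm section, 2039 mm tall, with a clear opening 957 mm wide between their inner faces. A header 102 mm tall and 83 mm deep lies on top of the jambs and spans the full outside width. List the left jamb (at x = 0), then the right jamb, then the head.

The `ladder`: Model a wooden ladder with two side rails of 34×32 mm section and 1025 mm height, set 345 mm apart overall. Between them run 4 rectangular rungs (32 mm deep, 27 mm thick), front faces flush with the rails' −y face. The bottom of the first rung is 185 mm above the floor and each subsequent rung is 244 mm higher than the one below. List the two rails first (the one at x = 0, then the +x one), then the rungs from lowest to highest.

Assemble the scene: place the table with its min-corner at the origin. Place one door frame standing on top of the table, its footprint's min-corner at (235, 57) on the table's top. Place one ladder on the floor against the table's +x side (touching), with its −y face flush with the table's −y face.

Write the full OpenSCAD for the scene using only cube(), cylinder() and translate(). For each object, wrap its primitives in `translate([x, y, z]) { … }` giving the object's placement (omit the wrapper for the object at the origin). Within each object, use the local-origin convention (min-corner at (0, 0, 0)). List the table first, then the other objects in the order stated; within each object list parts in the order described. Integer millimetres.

translate([0, 0, 663]) cube([1655, 542, 49]);
translate([46, 46, 0]) cylinder(h = 663, r = 25);
translate([1609, 46, 0]) cylinder(h = 663, r = 25);
translate([46, 496, 0]) cylinder(h = 663, r = 25);
translate([1609, 496, 0]) cylinder(h = 663, r = 25);
translate([235, 57, 712]) {
  cube([80, 83, 2039]);
  translate([1037, 0, 0]) cube([80, 83, 2039]);
  translate([0, 0, 2039]) cube([1117, 83, 102]);
}
translate([1655, 0, 0]) {
  cube([34, 32, 1025]);
  translate([311, 0, 0]) cube([34, 32, 1025]);
  translate([34, 0, 185]) cube([277, 32, 27]);
  translate([34, 0, 429]) cube([277, 32, 27]);
  translate([34, 0, 673]) cube([277, 32, 27]);
  translate([34, 0, 917]) cube([277, 32, 27]);
}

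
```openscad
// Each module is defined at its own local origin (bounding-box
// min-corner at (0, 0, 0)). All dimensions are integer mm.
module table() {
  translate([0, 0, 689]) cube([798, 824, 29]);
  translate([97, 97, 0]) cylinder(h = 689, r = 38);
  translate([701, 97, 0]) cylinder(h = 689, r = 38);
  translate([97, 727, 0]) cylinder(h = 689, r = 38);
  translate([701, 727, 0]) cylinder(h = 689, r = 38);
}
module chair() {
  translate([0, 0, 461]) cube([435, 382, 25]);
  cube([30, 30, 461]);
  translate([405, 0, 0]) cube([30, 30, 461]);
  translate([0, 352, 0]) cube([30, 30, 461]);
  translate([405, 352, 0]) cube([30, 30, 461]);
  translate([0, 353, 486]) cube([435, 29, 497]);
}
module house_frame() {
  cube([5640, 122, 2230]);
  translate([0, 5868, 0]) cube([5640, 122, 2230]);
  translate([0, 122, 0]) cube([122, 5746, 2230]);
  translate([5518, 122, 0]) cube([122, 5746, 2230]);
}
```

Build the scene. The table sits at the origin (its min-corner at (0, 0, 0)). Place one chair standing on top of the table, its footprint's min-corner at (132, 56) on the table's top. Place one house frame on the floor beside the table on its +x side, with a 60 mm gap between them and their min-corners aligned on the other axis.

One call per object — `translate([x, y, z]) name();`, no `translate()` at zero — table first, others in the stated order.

table();
translate([132, 56, 718]) chair();
translate([858, 0, 0]) house_frame();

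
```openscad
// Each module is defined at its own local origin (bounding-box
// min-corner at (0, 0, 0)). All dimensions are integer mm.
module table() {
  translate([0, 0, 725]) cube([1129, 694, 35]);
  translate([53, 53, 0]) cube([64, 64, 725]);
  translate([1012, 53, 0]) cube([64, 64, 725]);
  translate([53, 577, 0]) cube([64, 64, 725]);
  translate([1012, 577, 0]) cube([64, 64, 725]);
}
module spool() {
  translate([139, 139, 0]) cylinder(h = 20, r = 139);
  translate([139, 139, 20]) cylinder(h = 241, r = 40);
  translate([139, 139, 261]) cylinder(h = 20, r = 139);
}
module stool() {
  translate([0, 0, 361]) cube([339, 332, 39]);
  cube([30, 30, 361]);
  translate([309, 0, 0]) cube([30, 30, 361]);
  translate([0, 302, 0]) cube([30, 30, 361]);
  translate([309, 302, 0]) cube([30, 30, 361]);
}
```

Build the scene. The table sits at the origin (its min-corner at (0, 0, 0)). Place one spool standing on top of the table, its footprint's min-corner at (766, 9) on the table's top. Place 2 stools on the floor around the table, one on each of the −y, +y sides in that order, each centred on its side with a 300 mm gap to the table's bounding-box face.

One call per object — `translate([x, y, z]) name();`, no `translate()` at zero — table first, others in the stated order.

table();
translate([766, 9, 760]) spool();
translate([395, -632, 0]) stool();
translate([395, 994, 0]) stool();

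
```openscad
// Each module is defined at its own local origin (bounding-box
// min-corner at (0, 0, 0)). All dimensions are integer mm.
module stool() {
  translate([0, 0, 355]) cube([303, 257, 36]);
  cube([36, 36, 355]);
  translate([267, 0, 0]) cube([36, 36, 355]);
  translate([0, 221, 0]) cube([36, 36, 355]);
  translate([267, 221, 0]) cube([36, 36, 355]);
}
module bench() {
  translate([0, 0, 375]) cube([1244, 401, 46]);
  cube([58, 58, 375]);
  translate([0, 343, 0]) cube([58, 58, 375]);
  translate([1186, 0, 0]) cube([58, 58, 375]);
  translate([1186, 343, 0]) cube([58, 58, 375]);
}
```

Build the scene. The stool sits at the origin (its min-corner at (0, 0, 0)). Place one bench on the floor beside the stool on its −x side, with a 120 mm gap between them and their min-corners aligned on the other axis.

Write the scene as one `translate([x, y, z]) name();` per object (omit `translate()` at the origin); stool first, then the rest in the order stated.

stool();
translate([-1364, 0, 0]) bench();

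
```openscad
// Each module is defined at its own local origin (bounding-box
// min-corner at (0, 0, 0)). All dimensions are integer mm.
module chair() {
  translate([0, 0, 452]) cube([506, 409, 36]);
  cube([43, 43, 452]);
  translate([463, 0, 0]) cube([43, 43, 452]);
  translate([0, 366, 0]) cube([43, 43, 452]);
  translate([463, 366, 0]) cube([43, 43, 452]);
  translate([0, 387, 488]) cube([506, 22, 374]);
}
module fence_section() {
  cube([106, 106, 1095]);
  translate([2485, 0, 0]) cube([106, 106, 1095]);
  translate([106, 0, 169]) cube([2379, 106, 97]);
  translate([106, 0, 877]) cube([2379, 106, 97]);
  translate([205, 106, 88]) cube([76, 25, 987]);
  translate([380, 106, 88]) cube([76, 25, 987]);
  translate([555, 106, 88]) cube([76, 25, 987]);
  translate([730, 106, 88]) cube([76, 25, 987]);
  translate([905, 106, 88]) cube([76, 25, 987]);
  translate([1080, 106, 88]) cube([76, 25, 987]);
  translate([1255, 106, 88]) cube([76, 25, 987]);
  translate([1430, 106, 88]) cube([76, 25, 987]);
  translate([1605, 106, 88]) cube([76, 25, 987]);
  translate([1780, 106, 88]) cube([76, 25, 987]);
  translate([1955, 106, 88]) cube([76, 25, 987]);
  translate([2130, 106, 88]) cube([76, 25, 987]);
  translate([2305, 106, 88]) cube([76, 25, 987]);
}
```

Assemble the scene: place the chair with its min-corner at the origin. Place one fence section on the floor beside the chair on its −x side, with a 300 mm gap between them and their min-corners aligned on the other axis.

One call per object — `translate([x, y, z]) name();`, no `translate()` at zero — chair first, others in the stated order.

chair();
translate([-2891, 0, 0]) fence_section();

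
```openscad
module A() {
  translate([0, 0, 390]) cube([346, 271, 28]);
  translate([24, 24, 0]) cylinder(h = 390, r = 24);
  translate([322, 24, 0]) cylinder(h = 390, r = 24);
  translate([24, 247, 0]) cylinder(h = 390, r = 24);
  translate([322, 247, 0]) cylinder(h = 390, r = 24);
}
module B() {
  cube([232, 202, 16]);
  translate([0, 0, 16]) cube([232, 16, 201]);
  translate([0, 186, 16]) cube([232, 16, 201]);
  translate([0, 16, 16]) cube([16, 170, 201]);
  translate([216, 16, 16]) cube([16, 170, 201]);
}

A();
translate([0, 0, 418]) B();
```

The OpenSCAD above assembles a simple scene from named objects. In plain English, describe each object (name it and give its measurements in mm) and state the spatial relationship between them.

A is a four-legged stool. The seat is a 346×271×28 mm slab whose top surface is at z = 418 mm; four round legs, each 48 mm in diameter, run from the floor (z = 0) to the underside of the seat, each leg's axis is inset half a diameter from the nearest pair of seat edges (so the leg's bounding box is flush with the corner).

B is an open storage box with external size 232×202×217 mm and wall thickness 16 mm (the base is also 16 mm thick). The base covers the whole footprint; the four walls stand on the base, with the y-facing walls full-width and the x-facing walls fitting between their inner faces.

The open box is on top of the stool.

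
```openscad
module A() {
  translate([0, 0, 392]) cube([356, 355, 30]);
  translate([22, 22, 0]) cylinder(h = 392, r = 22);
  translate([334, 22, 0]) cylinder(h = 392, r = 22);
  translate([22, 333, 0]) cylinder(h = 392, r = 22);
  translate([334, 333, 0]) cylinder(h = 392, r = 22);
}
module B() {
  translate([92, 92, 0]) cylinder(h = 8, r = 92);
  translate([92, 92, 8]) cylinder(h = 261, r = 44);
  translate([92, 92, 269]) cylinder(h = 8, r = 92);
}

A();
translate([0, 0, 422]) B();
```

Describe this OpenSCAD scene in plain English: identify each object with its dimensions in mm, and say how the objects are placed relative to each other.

A is a four-legged stool. The seat is a 356×355×30 mm slab whose top surface is at z = 422 mm; four round legs, each 44 mm in diameter, run from the floor (z = 0) to the underside of the seat, each leg's axis is inset half a diameter from the nearest pair of seat edges (so the leg's bounding box is flush with the corner).

B is a spool: two coaxial disc flanges of radius 92 mm and thickness 8 mm, joined by a core cylinder of radius 44 mm and height 261 mm. The lower flange rests on z = 0 and the three cylinders share a vertical axis.

The spool is on top of the stool.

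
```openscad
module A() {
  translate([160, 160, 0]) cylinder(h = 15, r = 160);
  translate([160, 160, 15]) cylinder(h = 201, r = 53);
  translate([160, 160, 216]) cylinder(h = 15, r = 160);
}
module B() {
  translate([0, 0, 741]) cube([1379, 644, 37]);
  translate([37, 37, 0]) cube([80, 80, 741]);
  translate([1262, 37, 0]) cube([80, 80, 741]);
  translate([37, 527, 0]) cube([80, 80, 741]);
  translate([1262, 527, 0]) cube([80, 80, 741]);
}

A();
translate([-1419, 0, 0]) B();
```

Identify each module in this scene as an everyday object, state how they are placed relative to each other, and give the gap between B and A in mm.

The table's nearest face is 40 mm from the spool's −x face.

A is a spool. B is a table. The table is on the floor beside the spool on its −x side. The gap between the table and the spool is 40 mm.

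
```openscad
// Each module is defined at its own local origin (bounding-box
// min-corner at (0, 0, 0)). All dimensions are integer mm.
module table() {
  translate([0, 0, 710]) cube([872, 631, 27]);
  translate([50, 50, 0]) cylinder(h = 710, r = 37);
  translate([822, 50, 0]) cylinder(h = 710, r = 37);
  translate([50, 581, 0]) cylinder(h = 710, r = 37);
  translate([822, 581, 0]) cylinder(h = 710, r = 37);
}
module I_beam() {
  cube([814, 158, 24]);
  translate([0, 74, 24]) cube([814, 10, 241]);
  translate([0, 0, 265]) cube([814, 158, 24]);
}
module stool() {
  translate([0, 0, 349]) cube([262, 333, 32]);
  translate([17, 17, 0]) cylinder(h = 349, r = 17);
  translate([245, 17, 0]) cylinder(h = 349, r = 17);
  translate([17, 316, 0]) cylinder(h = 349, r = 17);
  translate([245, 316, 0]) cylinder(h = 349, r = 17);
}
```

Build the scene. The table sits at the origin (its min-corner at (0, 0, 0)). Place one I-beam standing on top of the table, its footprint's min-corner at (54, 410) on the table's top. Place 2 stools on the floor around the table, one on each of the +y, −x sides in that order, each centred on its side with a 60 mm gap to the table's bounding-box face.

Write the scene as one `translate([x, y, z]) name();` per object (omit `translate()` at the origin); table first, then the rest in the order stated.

table();
translate([54, 410, 737]) I_beam();
translate([305, 691, 0]) stool();
translate([-322, 149, 0]) stool();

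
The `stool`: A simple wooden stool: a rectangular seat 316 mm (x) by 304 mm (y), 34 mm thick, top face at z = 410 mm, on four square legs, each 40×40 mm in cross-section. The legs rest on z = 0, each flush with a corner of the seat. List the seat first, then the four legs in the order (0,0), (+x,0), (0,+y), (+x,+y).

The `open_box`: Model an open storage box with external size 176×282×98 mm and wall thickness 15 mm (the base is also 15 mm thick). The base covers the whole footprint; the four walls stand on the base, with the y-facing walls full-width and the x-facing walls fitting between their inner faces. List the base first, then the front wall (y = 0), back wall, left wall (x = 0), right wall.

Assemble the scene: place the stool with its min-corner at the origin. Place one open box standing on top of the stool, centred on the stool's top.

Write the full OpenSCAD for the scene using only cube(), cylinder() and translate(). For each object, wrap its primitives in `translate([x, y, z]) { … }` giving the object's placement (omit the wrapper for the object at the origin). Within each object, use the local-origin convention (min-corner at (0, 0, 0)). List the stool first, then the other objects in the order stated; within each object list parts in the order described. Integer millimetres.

translate([0, 0, 376]) cube([316, 304, 34]);
cube([40, 40, 376]);
translate([276, 0, 0]) cube([40, 40, 376]);
translate([0, 264, 0]) cube([40, 40, 376]);
translate([276, 264, 0]) cube([40, 40, 376]);
translate([70, 11, 410]) {
  cube([176, 282, 15]);
  translate([0, 0, 15]) cube([176, 15, 83]);
  translate([0, 267, 15]) cube([176, 15, 83]);
  translate([0, 15, 15]) cube([15, 252, 83]);
  translate([161, 15, 15]) cube([15, 252, 83]);
}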